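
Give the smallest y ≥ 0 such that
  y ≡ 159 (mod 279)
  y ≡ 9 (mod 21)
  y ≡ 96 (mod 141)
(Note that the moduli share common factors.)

32244

gcd(279, 21) = 3 and 3 | (9 − 159), so the pair is consistent; merging gives y ≡ 996 (mod 1953), where 1953 = lcm(279, 21).
gcd(1953, 141) = 3 and 3 | (96 − 996), so the pair is consistent; merging gives y ≡ 32244 (mod 91791), where 91791 = lcm(1953, 141).
The solution is unique modulo lcm(279, 21, 141) = 91791.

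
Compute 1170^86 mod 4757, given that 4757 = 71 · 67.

Mod 71: 1170 ≡ 34; by Fermat, exponent reduces to 86 mod 70 = 16; 34^16 ≡ 20 (mod 71).
Mod 67: 1170 ≡ 31; by Fermat, exponent reduces to 86 mod 66 = 20; 31^20 ≡ 10 (mod 67).
Combine by CRT: x ≡ 20 (mod 71), x ≡ 10 (mod 67) ⇒ x ≡ 2221 (mod 4757).

2221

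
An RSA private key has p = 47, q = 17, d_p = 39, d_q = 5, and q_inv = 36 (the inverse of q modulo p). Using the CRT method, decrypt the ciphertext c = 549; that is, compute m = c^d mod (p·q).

779

m₁ = c^(d_p) mod p: c ≡ 32 (mod 47), and 32^39 mod 47 = 27.
m₂ = c^(d_q) mod q: c ≡ 5 (mod 17), and 5^5 mod 17 = 14.
h = q_inv·(m₁ − m₂) mod p = 36·(27 − 14) mod 47 = 45.
m = m₂ + h·q = 14 + 45·17 = 779.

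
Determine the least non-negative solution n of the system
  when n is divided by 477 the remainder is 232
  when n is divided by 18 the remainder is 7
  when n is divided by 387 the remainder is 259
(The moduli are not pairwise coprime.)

gcd(477, 18) = 9 and 9 | (7 − 232), so the pair is consistent; merging gives n ≡ 709 (mod 954), where 954 = lcm(477, 18).
gcd(954, 387) = 9 and 9 | (259 − 709), so the pair is consistent; merging gives n ≡ 18835 (mod 41022), where 41022 = lcm(954, 387).
The solution is unique modulo lcm(477, 18, 387) = 41022.

18835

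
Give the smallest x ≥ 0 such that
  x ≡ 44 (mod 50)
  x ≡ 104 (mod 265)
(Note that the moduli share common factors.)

1694

gcd(50, 265) = 5 and 5 | (104 − 44), so the pair is consistent; merging gives x ≡ 1694 (mod 2650), where 2650 = lcm(50, 265).
The solution is unique modulo lcm(50, 265) = 2650.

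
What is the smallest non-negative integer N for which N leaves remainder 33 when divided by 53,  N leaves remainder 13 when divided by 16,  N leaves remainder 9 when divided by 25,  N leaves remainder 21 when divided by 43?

301709

The moduli are pairwise coprime; M = 53·16·25·43 = 911600.
M/53 = 17200; 17200 ≡ 28 (mod 53); 28·36 ≡ 1, so inverse 36.
M/16 = 56975; 56975 ≡ 15 (mod 16); 15·15 ≡ 1, so inverse 15.
M/25 = 36464; 36464 ≡ 14 (mod 25); 14·9 ≡ 1, so inverse 9.
M/43 = 21200; 21200 ≡ 1 (mod 43), inverse 1.
N ≡ 33·17200·36 + 13·56975·15 + 9·36464·9 + 21·21200·1 = 34942509.
34942509 mod 911600 = 301709.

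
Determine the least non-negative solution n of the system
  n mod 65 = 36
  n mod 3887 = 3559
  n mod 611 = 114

7446

gcd(65, 3887) = 13 and 13 | (3559 − 36), so the pair is consistent; merging gives n ≡ 7446 (mod 19435), where 19435 = lcm(65, 3887).
gcd(19435, 611) = 13 and 13 | (114 − 7446), so the pair is consistent; merging gives n ≡ 7446 (mod 913445), where 913445 = lcm(19435, 611).
The solution is unique modulo lcm(65, 3887, 611) = 913445.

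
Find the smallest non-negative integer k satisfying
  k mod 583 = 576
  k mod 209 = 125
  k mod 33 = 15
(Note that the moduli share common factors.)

Combine the congruences pairwise.
gcd(583, 209) = 11 and 11 | (125 − 576), so the pair is consistent; merging gives k ≡ 9321 (mod 11077), where 11077 = lcm(583, 209).
gcd(11077, 33) = 11 and 11 | (15 − 9321), so the pair is consistent; merging gives k ≡ 9321 (mod 33231), where 33231 = lcm(11077, 33).
The solution is unique modulo lcm(583, 209, 33) = 33231.

9321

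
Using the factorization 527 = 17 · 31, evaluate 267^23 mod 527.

381

Mod 17: 267 ≡ 12; by Fermat, exponent reduces to 23 mod 16 = 7; 12^7 ≡ 7 (mod 17).
Mod 31: 267 ≡ 19; 19^23 ≡ 9 (mod 31).
Combine by CRT: x ≡ 7 (mod 17), x ≡ 9 (mod 31) ⇒ x ≡ 381 (mod 527).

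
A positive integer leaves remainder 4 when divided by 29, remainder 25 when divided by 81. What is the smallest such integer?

1483

From m ≡ 4 (mod 29) write m = 4 + 29t. Substituting into m ≡ 25 (mod 81) gives 29t ≡ 21 (mod 81), and since 29⁻¹ ≡ 14 (mod 81), t ≡ 51. Hence m ≡ 4 + 29·51 = 1483 (mod 2349).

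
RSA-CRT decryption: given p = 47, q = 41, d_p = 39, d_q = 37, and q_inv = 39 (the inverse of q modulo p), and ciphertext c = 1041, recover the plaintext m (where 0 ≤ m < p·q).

m₁ = c^(d_p) mod p: c ≡ 7 (mod 47), and 7^39 mod 47 = 21.
m₂ = c^(d_q) mod q: c ≡ 16 (mod 41), and 16^37 mod 41 = 10.
h = q_inv·(m₁ − m₂) mod p = 39·(21 − 10) mod 47 = 6.
m = m₂ + h·q = 10 + 6·41 = 256.

256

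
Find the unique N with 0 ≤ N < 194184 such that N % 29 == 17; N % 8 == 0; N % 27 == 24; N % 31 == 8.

30264

From N ≡ 17 (mod 29) write N = 17 + 29t. Substituting into N ≡ 0 (mod 8) gives 29t ≡ 7 (mod 8), and since 5⁻¹ ≡ 5 (mod 8), t ≡ 3. Hence N ≡ 17 + 29·3 = 104 (mod 232).
From N ≡ 104 (mod 232) write N = 104 + 232t. Substituting into N ≡ 24 (mod 27) gives 232t ≡ 1 (mod 27), and since 16⁻¹ ≡ 22 (mod 27), t ≡ 22. Hence N ≡ 104 + 232·22 = 5208 (mod 6264).
From N ≡ 5208 (mod 6264) write N = 5208 + 6264t. Substituting into N ≡ 8 (mod 31) gives 6264t ≡ 8 (mod 31), and since 2⁻¹ ≡ 16 (mod 31), t ≡ 4. Hence N ≡ 5208 + 6264·4 = 30264 (mod 194184).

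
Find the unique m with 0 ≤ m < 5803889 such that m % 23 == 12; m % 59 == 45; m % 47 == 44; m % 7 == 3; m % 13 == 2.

The moduli are pairwise coprime; N = 23·59·47·7·13 = 5803889.
N/23 = 252343; 252343 ≡ 10 (mod 23); 10·7 ≡ 1, so inverse 7.
N/59 = 98371; 98371 ≡ 18 (mod 59); 18·23 ≡ 1, so inverse 23.
N/47 = 123487; 123487 ≡ 18 (mod 47); 18·34 ≡ 1, so inverse 34.
N/7 = 829127; 829127 ≡ 5 (mod 7); 5·3 ≡ 1, so inverse 3.
N/13 = 446453; 446453 ≡ 7 (mod 13); 7·2 ≡ 1, so inverse 2.
m ≡ 12·252343·7 + 45·98371·23 + 44·123487·34 + 3·829127·3 + 2·446453·2 = 316995304.
316995304 mod 5803889 = 3585298.

3585298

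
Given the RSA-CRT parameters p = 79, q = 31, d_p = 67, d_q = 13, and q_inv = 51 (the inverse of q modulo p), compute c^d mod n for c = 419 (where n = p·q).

2236

m₁ = c^(d_p) mod p: c ≡ 24 (mod 79), and 24^67 mod 79 = 24.
m₂ = c^(d_q) mod q: c ≡ 16 (mod 31), and 16^13 mod 31 = 4.
h = q_inv·(m₁ − m₂) mod p = 51·(24 − 4) mod 79 = 72.
m = m₂ + h·q = 4 + 72·31 = 2236.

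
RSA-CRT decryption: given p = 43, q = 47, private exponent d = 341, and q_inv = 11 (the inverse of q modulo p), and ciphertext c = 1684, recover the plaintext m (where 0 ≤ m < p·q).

725

d_p = d mod (p−1) = 341 mod 42 = 5; d_q = d mod (q−1) = 19.
m₁ = c^(d_p) mod p: c ≡ 7 (mod 43), and 7^5 mod 43 = 37.
m₂ = c^(d_q) mod q: c ≡ 39 (mod 47), and 39^19 mod 47 = 20.
h = q_inv·(m₁ − m₂) mod p = 11·(37 − 20) mod 43 = 15.
m = m₂ + h·q = 20 + 15·47 = 725.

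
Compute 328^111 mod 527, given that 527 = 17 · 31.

109

Mod 17: 328 ≡ 5; by Fermat, exponent reduces to 111 mod 16 = 15; 5^15 ≡ 7 (mod 17).
Mod 31: 328 ≡ 18; by Fermat, exponent reduces to 111 mod 30 = 21; 18^21 ≡ 16 (mod 31).
Combine by CRT: x ≡ 7 (mod 17), x ≡ 16 (mod 31) ⇒ x ≡ 109 (mod 527).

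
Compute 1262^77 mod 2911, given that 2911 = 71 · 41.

1344

Mod 71: 1262 ≡ 55; by Fermat, exponent reduces to 77 mod 70 = 7; 55^7 ≡ 66 (mod 71).
Mod 41: 1262 ≡ 32; by Fermat, exponent reduces to 77 mod 40 = 37; 32^37 ≡ 32 (mod 41).
Combine by CRT: x ≡ 66 (mod 71), x ≡ 32 (mod 41) ⇒ x ≡ 1344 (mod 2911).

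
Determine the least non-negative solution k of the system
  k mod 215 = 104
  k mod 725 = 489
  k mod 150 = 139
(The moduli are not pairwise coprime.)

gcd(215, 725) = 5 and 5 | (489 − 104), so the pair is consistent; merging gives k ≡ 10639 (mod 31175), where 31175 = lcm(215, 725).
gcd(31175, 150) = 25 and 25 | (139 − 10639), so the pair is consistent; merging gives k ≡ 10639 (mod 187050), where 187050 = lcm(31175, 150).
The solution is unique modulo lcm(215, 725, 150) = 187050.

10639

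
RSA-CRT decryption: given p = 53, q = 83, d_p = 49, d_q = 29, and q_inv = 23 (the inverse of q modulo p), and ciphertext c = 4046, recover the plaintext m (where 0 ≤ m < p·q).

2147

m₁ = c^(d_p) mod p: c ≡ 18 (mod 53), and 18^49 mod 53 = 27.
m₂ = c^(d_q) mod q: c ≡ 62 (mod 83), and 62^29 mod 83 = 72.
h = q_inv·(m₁ − m₂) mod p = 23·(27 − 72) mod 53 = 25.
m = m₂ + h·q = 72 + 25·83 = 2147.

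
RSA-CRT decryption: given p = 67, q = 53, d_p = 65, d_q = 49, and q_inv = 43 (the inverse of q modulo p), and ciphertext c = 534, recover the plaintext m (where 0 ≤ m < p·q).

2043

m₁ = c^(d_p) mod p: c ≡ 65 (mod 67), and 65^65 mod 67 = 33.
m₂ = c^(d_q) mod q: c ≡ 4 (mod 53), and 4^49 mod 53 = 29.
h = q_inv·(m₁ − m₂) mod p = 43·(33 − 29) mod 67 = 38.
m = m₂ + h·q = 29 + 38·53 = 2043.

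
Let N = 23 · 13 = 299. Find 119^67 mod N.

Mod 23: 119 ≡ 4; by Fermat, exponent reduces to 67 mod 22 = 1; 4^1 ≡ 4 (mod 23).
Mod 13: 119 ≡ 2; by Fermat, exponent reduces to 67 mod 12 = 7; 2^7 ≡ 11 (mod 13).
Combine by CRT: x ≡ 4 (mod 23), x ≡ 11 (mod 13) ⇒ x ≡ 50 (mod 299).

50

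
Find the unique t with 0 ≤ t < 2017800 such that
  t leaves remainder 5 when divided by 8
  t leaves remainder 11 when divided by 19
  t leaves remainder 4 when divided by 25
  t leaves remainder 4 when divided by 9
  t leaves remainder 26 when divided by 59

543829

The moduli are pairwise coprime; N = 8·19·25·9·59 = 2017800.
N/8 = 252225; 252225 ≡ 1 (mod 8), inverse 1.
N/19 = 106200; 106200 ≡ 9 (mod 19); 9·17 ≡ 1, so inverse 17.
N/25 = 80712; 80712 ≡ 12 (mod 25); 12·23 ≡ 1, so inverse 23.
N/9 = 224200; 224200 ≡ 1 (mod 9), inverse 1.
N/59 = 34200; 34200 ≡ 39 (mod 59); 39·56 ≡ 1, so inverse 56.
t ≡ 5·252225·1 + 11·106200·17 + 4·80712·23 + 4·224200·1 + 26·34200·56 = 79238029.
79238029 mod 2017800 = 543829.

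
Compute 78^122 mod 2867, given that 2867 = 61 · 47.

Mod 61: 78 ≡ 17; by Fermat, exponent reduces to 122 mod 60 = 2; 17^2 ≡ 45 (mod 61).
Mod 47: 78 ≡ 31; by Fermat, exponent reduces to 122 mod 46 = 30; 31^30 ≡ 32 (mod 47).
Combine by CRT: x ≡ 45 (mod 61), x ≡ 32 (mod 47) ⇒ x ≡ 2241 (mod 2867).

2241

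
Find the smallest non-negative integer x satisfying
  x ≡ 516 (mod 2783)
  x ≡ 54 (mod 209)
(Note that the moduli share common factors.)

Combine the congruences pairwise.
gcd(2783, 209) = 11 and 11 | (54 − 516), so the pair is consistent; merging gives x ≡ 33912 (mod 52877), where 52877 = lcm(2783, 209).
The solution is unique modulo lcm(2783, 209) = 52877.

33912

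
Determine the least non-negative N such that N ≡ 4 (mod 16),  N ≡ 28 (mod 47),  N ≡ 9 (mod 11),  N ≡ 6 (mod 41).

27476

The moduli are pairwise coprime; M = 16·47·11·41 = 339152.
M/16 = 21197; 21197 ≡ 13 (mod 16); 13·5 ≡ 1, so inverse 5.
M/47 = 7216; 7216 ≡ 25 (mod 47); 25·32 ≡ 1, so inverse 32.
M/11 = 30832; 30832 ≡ 10 (mod 11); 10·10 ≡ 1, so inverse 10.
M/41 = 8272; 8272 ≡ 31 (mod 41); 31·4 ≡ 1, so inverse 4.
N ≡ 4·21197·5 + 28·7216·32 + 9·30832·10 + 6·8272·4 = 9862884.
9862884 mod 339152 = 27476.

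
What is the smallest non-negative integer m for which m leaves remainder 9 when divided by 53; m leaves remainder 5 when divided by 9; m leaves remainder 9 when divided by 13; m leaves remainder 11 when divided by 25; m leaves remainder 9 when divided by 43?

The moduli are pairwise coprime; N = 53·9·13·25·43 = 6666075.
N/53 = 125775; 125775 ≡ 6 (mod 53); 6·9 ≡ 1, so inverse 9.
N/9 = 740675; 740675 ≡ 2 (mod 9); 2·5 ≡ 1, so inverse 5.
N/13 = 512775; 512775 ≡ 3 (mod 13); 3·9 ≡ 1, so inverse 9.
N/25 = 266643; 266643 ≡ 18 (mod 25); 18·7 ≡ 1, so inverse 7.
N/43 = 155025; 155025 ≡ 10 (mod 43); 10·13 ≡ 1, so inverse 13.
m ≡ 9·125775·9 + 5·740675·5 + 9·512775·9 + 11·266643·7 + 9·155025·13 = 108908861.
108908861 mod 6666075 = 2251661.

2251661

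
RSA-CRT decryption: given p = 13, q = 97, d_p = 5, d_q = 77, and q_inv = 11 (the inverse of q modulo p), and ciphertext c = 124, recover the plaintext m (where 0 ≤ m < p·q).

m₁ = c^(d_p) mod p: c ≡ 7 (mod 13), and 7^5 mod 13 = 11.
m₂ = c^(d_q) mod q: c ≡ 27 (mod 97), and 27^77 mod 97 = 12.
h = q_inv·(m₁ − m₂) mod p = 11·(11 − 12) mod 13 = 2.
m = m₂ + h·q = 12 + 2·97 = 206.

206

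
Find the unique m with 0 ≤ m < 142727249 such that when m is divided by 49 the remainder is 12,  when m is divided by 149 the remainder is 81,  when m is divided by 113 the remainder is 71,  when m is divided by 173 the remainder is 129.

Combine the congruences pairwise.
From m ≡ 12 (mod 49) write m = 12 + 49t. Substituting into m ≡ 81 (mod 149) gives 49t ≡ 69 (mod 149), and since 49⁻¹ ≡ 73 (mod 149), t ≡ 120. Hence m ≡ 12 + 49·120 = 5892 (mod 7301).
From m ≡ 5892 (mod 7301) write m = 5892 + 7301t. Substituting into m ≡ 71 (mod 113) gives 7301t ≡ 55 (mod 113), and since 69⁻¹ ≡ 95 (mod 113), t ≡ 27. Hence m ≡ 5892 + 7301·27 = 203019 (mod 825013).
From m ≡ 203019 (mod 825013) write m = 203019 + 825013t. Substituting into m ≡ 129 (mod 173) gives 825013t ≡ 39 (mod 173), and since 149⁻¹ ≡ 36 (mod 173), t ≡ 20. Hence m ≡ 203019 + 825013·20 = 16703279 (mod 142727249).

16703279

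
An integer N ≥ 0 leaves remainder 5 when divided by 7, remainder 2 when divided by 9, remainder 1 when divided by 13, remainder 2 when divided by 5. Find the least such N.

677

The moduli are pairwise coprime; M = 7·9·13·5 = 4095.
M/7 = 585; 585 ≡ 4 (mod 7); 4·2 ≡ 1, so inverse 2.
M/9 = 455; 455 ≡ 5 (mod 9); 5·2 ≡ 1, so inverse 2.
M/13 = 315; 315 ≡ 3 (mod 13); 3·9 ≡ 1, so inverse 9.
M/5 = 819; 819 ≡ 4 (mod 5); 4·4 ≡ 1, so inverse 4.
N ≡ 5·585·2 + 2·455·2 + 1·315·9 + 2·819·4 = 17057.
17057 mod 4095 = 677.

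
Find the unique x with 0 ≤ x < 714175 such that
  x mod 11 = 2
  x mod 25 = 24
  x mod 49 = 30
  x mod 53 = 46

The moduli are pairwise coprime; N = 11·25·49·53 = 714175.
N/11 = 64925; 64925 ≡ 3 (mod 11); 3·4 ≡ 1, so inverse 4.
N/25 = 28567; 28567 ≡ 17 (mod 25); 17·3 ≡ 1, so inverse 3.
N/49 = 14575; 14575 ≡ 22 (mod 49); 22·29 ≡ 1, so inverse 29.
N/53 = 13475; 13475 ≡ 13 (mod 53); 13·49 ≡ 1, so inverse 49.
x ≡ 2·64925·4 + 24·28567·3 + 30·14575·29 + 46·13475·49 = 45629124.
45629124 mod 714175 = 636099.

636099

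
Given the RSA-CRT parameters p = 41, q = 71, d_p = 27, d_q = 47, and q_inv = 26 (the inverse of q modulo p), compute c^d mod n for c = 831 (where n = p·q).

1728

m₁ = c^(d_p) mod p: c ≡ 11 (mod 41), and 11^27 mod 41 = 6.
m₂ = c^(d_q) mod q: c ≡ 50 (mod 71), and 50^47 mod 71 = 24.
h = q_inv·(m₁ − m₂) mod p = 26·(6 − 24) mod 41 = 24.
m = m₂ + h·q = 24 + 24·71 = 1728.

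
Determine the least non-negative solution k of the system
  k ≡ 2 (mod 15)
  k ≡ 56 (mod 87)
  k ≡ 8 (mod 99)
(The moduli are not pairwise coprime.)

Combine the congruences pairwise.
gcd(15, 87) = 3 and 3 | (56 − 2), so the pair is consistent; merging gives k ≡ 317 (mod 435), where 435 = lcm(15, 87).
gcd(435, 99) = 3 and 3 | (8 − 317), so the pair is consistent; merging gives k ≡ 9017 (mod 14355), where 14355 = lcm(435, 99).
The solution is unique modulo lcm(15, 87, 99) = 14355.

9017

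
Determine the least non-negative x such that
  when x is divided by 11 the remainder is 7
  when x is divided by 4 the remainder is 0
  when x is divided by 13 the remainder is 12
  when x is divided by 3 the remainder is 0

From x ≡ 7 (mod 11) write x = 7 + 11t. Substituting into x ≡ 0 (mod 4) gives 11t ≡ 1 (mod 4), and since 3⁻¹ ≡ 3 (mod 4), t ≡ 3. Hence x ≡ 7 + 11·3 = 40 (mod 44).
From x ≡ 40 (mod 44) write x = 40 + 44t. Substituting into x ≡ 12 (mod 13) gives 44t ≡ 11 (mod 13), and since 5⁻¹ ≡ 8 (mod 13), t ≡ 10. Hence x ≡ 40 + 44·10 = 480 (mod 572).
From x ≡ 480 (mod 572) write x = 480 + 572t. Substituting into x ≡ 0 (mod 3) gives 572t ≡ 0 (mod 3), and since 2⁻¹ ≡ 2 (mod 3), t ≡ 0. Hence x ≡ 480 + 572·0 = 480 (mod 1716).

480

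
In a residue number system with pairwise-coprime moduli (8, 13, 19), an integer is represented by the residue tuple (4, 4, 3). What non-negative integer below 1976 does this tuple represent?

The moduli are pairwise coprime; N = 8·13·19 = 1976.
N/8 = 247; 247 ≡ 7 (mod 8); 7·7 ≡ 1, so inverse 7.
N/13 = 152; 152 ≡ 9 (mod 13); 9·3 ≡ 1, so inverse 3.
N/19 = 104; 104 ≡ 9 (mod 19); 9·17 ≡ 1, so inverse 17.
x ≡ 4·247·7 + 4·152·3 + 3·104·17 = 14044.
14044 mod 1976 = 212.

212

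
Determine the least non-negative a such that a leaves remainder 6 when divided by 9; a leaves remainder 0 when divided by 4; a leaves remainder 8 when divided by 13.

60

From a ≡ 6 (mod 9) write a = 6 + 9t. Substituting into a ≡ 0 (mod 4) gives 9t ≡ 2 (mod 4), and since 1⁻¹ ≡ 1 (mod 4), t ≡ 2. Hence a ≡ 6 + 9·2 = 24 (mod 36).
From a ≡ 24 (mod 36) write a = 24 + 36t. Substituting into a ≡ 8 (mod 13) gives 36t ≡ 10 (mod 13), and since 10⁻¹ ≡ 4 (mod 13), t ≡ 1. Hence a ≡ 24 + 36·1 = 60 (mod 468).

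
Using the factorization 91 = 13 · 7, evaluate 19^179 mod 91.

Mod 13: 19 ≡ 6; by Fermat, exponent reduces to 179 mod 12 = 11; 6^11 ≡ 11 (mod 13).
Mod 7: 19 ≡ 5; by Fermat, exponent reduces to 179 mod 6 = 5; 5^5 ≡ 3 (mod 7).
Combine by CRT: x ≡ 11 (mod 13), x ≡ 3 (mod 7) ⇒ x ≡ 24 (mod 91).

24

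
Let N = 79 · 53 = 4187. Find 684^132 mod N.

Mod 79: 684 ≡ 52; by Fermat, exponent reduces to 132 mod 78 = 54; 52^54 ≡ 18 (mod 79).
Mod 53: 684 ≡ 48; by Fermat, exponent reduces to 132 mod 52 = 28; 48^28 ≡ 28 (mod 53).
Combine by CRT: x ≡ 18 (mod 79), x ≡ 28 (mod 53) ⇒ x ≡ 2625 (mod 4187).

2625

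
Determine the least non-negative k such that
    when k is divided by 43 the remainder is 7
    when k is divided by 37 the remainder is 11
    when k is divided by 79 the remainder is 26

From k ≡ 7 (mod 43) write k = 7 + 43t. Substituting into k ≡ 11 (mod 37) gives 43t ≡ 4 (mod 37), and since 6⁻¹ ≡ 31 (mod 37), t ≡ 13. Hence k ≡ 7 + 43·13 = 566 (mod 1591).
From k ≡ 566 (mod 1591) write k = 566 + 1591t. Substituting into k ≡ 26 (mod 79) gives 1591t ≡ 13 (mod 79), and since 11⁻¹ ≡ 36 (mod 79), t ≡ 73. Hence k ≡ 566 + 1591·73 = 116709 (mod 125689).

116709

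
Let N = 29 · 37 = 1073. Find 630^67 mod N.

519

Mod 29: 630 ≡ 21; by Fermat, exponent reduces to 67 mod 28 = 11; 21^11 ≡ 26 (mod 29).
Mod 37: 630 ≡ 1; by Fermat, exponent reduces to 67 mod 36 = 31; 1^31 ≡ 1 (mod 37).
Combine by CRT: x ≡ 26 (mod 29), x ≡ 1 (mod 37) ⇒ x ≡ 519 (mod 1073).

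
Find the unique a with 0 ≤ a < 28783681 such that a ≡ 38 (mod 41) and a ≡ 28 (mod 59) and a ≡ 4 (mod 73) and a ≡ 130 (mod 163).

The moduli are pairwise coprime; N = 41·59·73·163 = 28783681.
N/41 = 702041; 702041 ≡ 39 (mod 41); 39·20 ≡ 1, so inverse 20.
N/59 = 487859; 487859 ≡ 47 (mod 59); 47·54 ≡ 1, so inverse 54.
N/73 = 394297; 394297 ≡ 24 (mod 73); 24·70 ≡ 1, so inverse 70.
N/163 = 176587; 176587 ≡ 58 (mod 163); 58·104 ≡ 1, so inverse 104.
a ≡ 38·702041·20 + 28·487859·54 + 4·394297·70 + 130·176587·104 = 3769053368.
3769053368 mod 28783681 = 27174838.

27174838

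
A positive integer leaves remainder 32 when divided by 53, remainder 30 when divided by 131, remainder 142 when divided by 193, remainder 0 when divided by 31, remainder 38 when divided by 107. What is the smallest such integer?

The moduli are pairwise coprime; N = 53·131·193·31·107 = 4444776683.
N/53 = 83863711; 83863711 ≡ 9 (mod 53); 9·6 ≡ 1, so inverse 6.
N/131 = 33929593; 33929593 ≡ 69 (mod 131); 69·19 ≡ 1, so inverse 19.
N/193 = 23029931; 23029931 ≡ 13 (mod 193); 13·104 ≡ 1, so inverse 104.
N/31 = 143379893; 143379893 ≡ 26 (mod 31); 26·6 ≡ 1, so inverse 6.
N/107 = 41539969; 41539969 ≡ 1 (mod 107), inverse 1.
k ≡ 32·83863711·6 + 30·33929593·19 + 142·23029931·104 + 0·143379893·6 + 38·41539969·1 = 377126240352.
377126240352 mod 4444776683 = 3764998980.

3764998980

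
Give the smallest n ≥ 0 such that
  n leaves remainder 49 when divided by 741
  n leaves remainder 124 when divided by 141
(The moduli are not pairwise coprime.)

gcd(741, 141) = 3 and 3 | (124 − 49), so the pair is consistent; merging gives n ≡ 4495 (mod 34827), where 34827 = lcm(741, 141).
The solution is unique modulo lcm(741, 141) = 34827.

4495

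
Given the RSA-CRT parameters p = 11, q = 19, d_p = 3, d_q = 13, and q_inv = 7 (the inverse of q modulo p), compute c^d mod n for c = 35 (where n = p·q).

m₁ = c^(d_p) mod p: c ≡ 2 (mod 11), and 2^3 mod 11 = 8.
m₂ = c^(d_q) mod q: c ≡ 16 (mod 19), and 16^13 mod 19 = 5.
h = q_inv·(m₁ − m₂) mod p = 7·(8 − 5) mod 11 = 10.
m = m₂ + h·q = 5 + 10·19 = 195.

195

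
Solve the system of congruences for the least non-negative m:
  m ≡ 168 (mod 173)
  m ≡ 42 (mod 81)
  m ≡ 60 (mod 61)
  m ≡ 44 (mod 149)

25436877

Combine the congruences pairwise.
From m ≡ 168 (mod 173) write m = 168 + 173t. Substituting into m ≡ 42 (mod 81) gives 173t ≡ 36 (mod 81), and since 11⁻¹ ≡ 59 (mod 81), t ≡ 18. Hence m ≡ 168 + 173·18 = 3282 (mod 14013).
From m ≡ 3282 (mod 14013) write m = 3282 + 14013t. Substituting into m ≡ 60 (mod 61) gives 14013t ≡ 11 (mod 61), and since 44⁻¹ ≡ 43 (mod 61), t ≡ 46. Hence m ≡ 3282 + 14013·46 = 647880 (mod 854793).
From m ≡ 647880 (mod 854793) write m = 647880 + 854793t. Substituting into m ≡ 44 (mod 149) gives 854793t ≡ 16 (mod 149), and since 129⁻¹ ≡ 67 (mod 149), t ≡ 29. Hence m ≡ 647880 + 854793·29 = 25436877 (mod 127364157).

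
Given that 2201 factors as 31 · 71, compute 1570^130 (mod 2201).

Mod 31: 1570 ≡ 20; by Fermat, exponent reduces to 130 mod 30 = 10; 20^10 ≡ 5 (mod 31).
Mod 71: 1570 ≡ 8; by Fermat, exponent reduces to 130 mod 70 = 60; 8^60 ≡ 32 (mod 71).
Combine by CRT: x ≡ 5 (mod 31), x ≡ 32 (mod 71) ⇒ x ≡ 2020 (mod 2201).

2020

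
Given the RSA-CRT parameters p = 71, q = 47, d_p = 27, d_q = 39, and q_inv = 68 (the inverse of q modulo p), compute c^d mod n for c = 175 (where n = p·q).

m₁ = c^(d_p) mod p: c ≡ 33 (mod 71), and 33^27 mod 71 = 61.
m₂ = c^(d_q) mod q: c ≡ 34 (mod 47), and 34^39 mod 47 = 6.
h = q_inv·(m₁ − m₂) mod p = 68·(61 − 6) mod 71 = 48.
m = m₂ + h·q = 6 + 48·47 = 2262.

2262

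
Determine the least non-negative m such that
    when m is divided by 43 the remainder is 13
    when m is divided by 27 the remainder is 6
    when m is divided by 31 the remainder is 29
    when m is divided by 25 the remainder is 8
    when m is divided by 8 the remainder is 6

The moduli are pairwise coprime; N = 43·27·31·25·8 = 7198200.
N/43 = 167400; 167400 ≡ 1 (mod 43), inverse 1.
N/27 = 266600; 266600 ≡ 2 (mod 27); 2·14 ≡ 1, so inverse 14.
N/31 = 232200; 232200 ≡ 10 (mod 31); 10·28 ≡ 1, so inverse 28.
N/25 = 287928; 287928 ≡ 3 (mod 25); 3·17 ≡ 1, so inverse 17.
N/8 = 899775; 899775 ≡ 7 (mod 8); 7·7 ≡ 1, so inverse 7.
m ≡ 13·167400·1 + 6·266600·14 + 29·232200·28 + 8·287928·17 + 6·899775·7 = 290065758.
290065758 mod 7198200 = 2137758.

2137758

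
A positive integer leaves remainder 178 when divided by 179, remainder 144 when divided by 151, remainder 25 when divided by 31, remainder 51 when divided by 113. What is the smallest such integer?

The moduli are pairwise coprime; N = 179·151·31·113 = 94682587.
N/179 = 528953; 528953 ≡ 8 (mod 179); 8·112 ≡ 1, so inverse 112.
N/151 = 627037; 627037 ≡ 85 (mod 151); 85·16 ≡ 1, so inverse 16.
N/31 = 3054277; 3054277 ≡ 2 (mod 31); 2·16 ≡ 1, so inverse 16.
N/113 = 837899; 837899 ≡ 4 (mod 113); 4·85 ≡ 1, so inverse 85.
t ≡ 178·528953·112 + 144·627037·16 + 25·3054277·16 + 51·837899·85 = 16843903221.
16843903221 mod 94682587 = 85085322.

85085322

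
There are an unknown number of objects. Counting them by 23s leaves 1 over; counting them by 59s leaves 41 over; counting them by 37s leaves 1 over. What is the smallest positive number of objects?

31488

Combine the congruences pairwise.
From N ≡ 1 (mod 23) write N = 1 + 23t. Substituting into N ≡ 41 (mod 59) gives 23t ≡ 40 (mod 59), and since 23⁻¹ ≡ 18 (mod 59), t ≡ 12. Hence N ≡ 1 + 23·12 = 277 (mod 1357).
From N ≡ 277 (mod 1357) write N = 277 + 1357t. Substituting into N ≡ 1 (mod 37) gives 1357t ≡ 20 (mod 37), and since 25⁻¹ ≡ 3 (mod 37), t ≡ 23. Hence N ≡ 277 + 1357·23 = 31488 (mod 50209).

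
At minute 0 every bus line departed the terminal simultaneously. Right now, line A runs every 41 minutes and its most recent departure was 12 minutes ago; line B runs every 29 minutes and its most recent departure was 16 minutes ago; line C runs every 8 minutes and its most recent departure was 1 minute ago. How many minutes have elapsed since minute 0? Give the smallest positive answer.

From t ≡ 12 (mod 41) write t = 12 + 41s. Substituting into t ≡ 16 (mod 29) gives 41s ≡ 4 (mod 29), and since 12⁻¹ ≡ 17 (mod 29), s ≡ 10. Hence t ≡ 12 + 41·10 = 422 (mod 1189).
From t ≡ 422 (mod 1189) write t = 422 + 1189s. Substituting into t ≡ 1 (mod 8) gives 1189s ≡ 3 (mod 8), and since 5⁻¹ ≡ 5 (mod 8), s ≡ 7. Hence t ≡ 422 + 1189·7 = 8745 (mod 9512).

8745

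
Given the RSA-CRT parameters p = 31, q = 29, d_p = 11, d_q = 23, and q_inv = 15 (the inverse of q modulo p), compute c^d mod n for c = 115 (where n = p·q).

m₁ = c^(d_p) mod p: c ≡ 22 (mod 31), and 22^11 mod 31 = 17.
m₂ = c^(d_q) mod q: c ≡ 28 (mod 29), and 28^23 mod 29 = 28.
h = q_inv·(m₁ − m₂) mod p = 15·(17 − 28) mod 31 = 21.
m = m₂ + h·q = 28 + 21·29 = 637.

637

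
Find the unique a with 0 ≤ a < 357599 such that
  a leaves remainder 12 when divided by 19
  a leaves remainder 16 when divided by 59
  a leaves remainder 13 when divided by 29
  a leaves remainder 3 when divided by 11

165806

From a ≡ 12 (mod 19) write a = 12 + 19t. Substituting into a ≡ 16 (mod 59) gives 19t ≡ 4 (mod 59), and since 19⁻¹ ≡ 28 (mod 59), t ≡ 53. Hence a ≡ 12 + 19·53 = 1019 (mod 1121).
From a ≡ 1019 (mod 1121) write a = 1019 + 1121t. Substituting into a ≡ 13 (mod 29) gives 1121t ≡ 9 (mod 29), and since 19⁻¹ ≡ 26 (mod 29), t ≡ 2. Hence a ≡ 1019 + 1121·2 = 3261 (mod 32509).
From a ≡ 3261 (mod 32509) write a = 3261 + 32509t. Substituting into a ≡ 3 (mod 11) gives 32509t ≡ 9 (mod 11), and since 4⁻¹ ≡ 3 (mod 11), t ≡ 5. Hence a ≡ 3261 + 32509·5 = 165806 (mod 357599).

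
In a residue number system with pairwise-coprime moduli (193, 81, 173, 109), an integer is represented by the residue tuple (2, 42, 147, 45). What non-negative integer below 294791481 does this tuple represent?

Combine the congruences pairwise.
From x ≡ 2 (mod 193) write x = 2 + 193t. Substituting into x ≡ 42 (mod 81) gives 193t ≡ 40 (mod 81), and since 31⁻¹ ≡ 34 (mod 81), t ≡ 64. Hence x ≡ 2 + 193·64 = 12354 (mod 15633).
From x ≡ 12354 (mod 15633) write x = 12354 + 15633t. Substituting into x ≡ 147 (mod 173) gives 15633t ≡ 76 (mod 173), and since 63⁻¹ ≡ 11 (mod 173), t ≡ 144. Hence x ≡ 12354 + 15633·144 = 2263506 (mod 2704509).
From x ≡ 2263506 (mod 2704509) write x = 2263506 + 2704509t. Substituting into x ≡ 45 (mod 109) gives 2704509t ≡ 33 (mod 109), and since 1⁻¹ ≡ 1 (mod 109), t ≡ 33. Hence x ≡ 2263506 + 2704509·33 = 91512303 (mod 294791481).

91512303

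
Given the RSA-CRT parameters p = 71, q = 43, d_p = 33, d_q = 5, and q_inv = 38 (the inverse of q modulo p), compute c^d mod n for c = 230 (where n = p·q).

m₁ = c^(d_p) mod p: c ≡ 17 (mod 71), and 17^33 mod 71 = 14.
m₂ = c^(d_q) mod q: c ≡ 15 (mod 43), and 15^5 mod 43 = 38.
h = q_inv·(m₁ − m₂) mod p = 38·(14 − 38) mod 71 = 11.
m = m₂ + h·q = 38 + 11·43 = 511.

511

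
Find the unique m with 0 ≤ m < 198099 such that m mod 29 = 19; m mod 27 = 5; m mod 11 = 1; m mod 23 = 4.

111002

The moduli are pairwise coprime; N = 29·27·11·23 = 198099.
N/29 = 6831; 6831 ≡ 16 (mod 29); 16·20 ≡ 1, so inverse 20.
N/27 = 7337; 7337 ≡ 20 (mod 27); 20·23 ≡ 1, so inverse 23.
N/11 = 18009; 18009 ≡ 2 (mod 11); 2·6 ≡ 1, so inverse 6.
N/23 = 8613; 8613 ≡ 11 (mod 23); 11·21 ≡ 1, so inverse 21.
m ≡ 19·6831·20 + 5·7337·23 + 1·18009·6 + 4·8613·21 = 4271081.
4271081 mod 198099 = 111002.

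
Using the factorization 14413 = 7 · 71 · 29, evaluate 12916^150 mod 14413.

11593

Mod 7: 12916 ≡ 1; since 6 | 150, by Fermat 1^150 ≡ 1 (mod 7).
Mod 71: 12916 ≡ 65; by Fermat, exponent reduces to 150 mod 70 = 10; 65^10 ≡ 20 (mod 71).
Mod 29: 12916 ≡ 11; by Fermat, exponent reduces to 150 mod 28 = 10; 11^10 ≡ 22 (mod 29).
Combine by CRT: x ≡ 1 (mod 7), x ≡ 20 (mod 71), x ≡ 22 (mod 29) ⇒ x ≡ 11593 (mod 14413).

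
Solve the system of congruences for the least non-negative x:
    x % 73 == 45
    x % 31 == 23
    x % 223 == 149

From x ≡ 45 (mod 73) write x = 45 + 73t. Substituting into x ≡ 23 (mod 31) gives 73t ≡ 9 (mod 31), and since 11⁻¹ ≡ 17 (mod 31), t ≡ 29. Hence x ≡ 45 + 73·29 = 2162 (mod 2263).
From x ≡ 2162 (mod 2263) write x = 2162 + 2263t. Substituting into x ≡ 149 (mod 223) gives 2263t ≡ 217 (mod 223), and since 33⁻¹ ≡ 196 (mod 223), t ≡ 162. Hence x ≡ 2162 + 2263·162 = 368768 (mod 504649).

368768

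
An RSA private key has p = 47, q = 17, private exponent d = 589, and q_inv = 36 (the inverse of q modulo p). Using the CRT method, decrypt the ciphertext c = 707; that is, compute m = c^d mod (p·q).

d_p = d mod (p−1) = 589 mod 46 = 37; d_q = d mod (q−1) = 13.
m₁ = c^(d_p) mod p: c ≡ 2 (mod 47), and 2^37 mod 47 = 28.
m₂ = c^(d_q) mod q: c ≡ 10 (mod 17), and 10^13 mod 17 = 11.
h = q_inv·(m₁ − m₂) mod p = 36·(28 − 11) mod 47 = 1.
m = m₂ + h·q = 11 + 1·17 = 28.

28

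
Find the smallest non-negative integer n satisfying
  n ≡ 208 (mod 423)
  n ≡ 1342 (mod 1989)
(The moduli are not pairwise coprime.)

gcd(423, 1989) = 9 and 9 | (1342 − 208), so the pair is consistent; merging gives n ≡ 19243 (mod 93483), where 93483 = lcm(423, 1989).
The solution is unique modulo lcm(423, 1989) = 93483.

19243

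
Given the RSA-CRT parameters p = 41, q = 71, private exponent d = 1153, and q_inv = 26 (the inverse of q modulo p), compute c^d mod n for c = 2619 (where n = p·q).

d_p = d mod (p−1) = 1153 mod 40 = 33; d_q = d mod (q−1) = 33.
m₁ = c^(d_p) mod p: c ≡ 36 (mod 41), and 36^33 mod 41 = 2.
m₂ = c^(d_q) mod q: c ≡ 63 (mod 71), and 63^33 mod 71 = 61.
h = q_inv·(m₁ − m₂) mod p = 26·(2 − 61) mod 41 = 24.
m = m₂ + h·q = 61 + 24·71 = 1765.

1765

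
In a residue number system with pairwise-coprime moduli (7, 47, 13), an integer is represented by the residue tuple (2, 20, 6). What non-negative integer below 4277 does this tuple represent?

4062

The moduli are pairwise coprime; N = 7·47·13 = 4277.
N/7 = 611; 611 ≡ 2 (mod 7); 2·4 ≡ 1, so inverse 4.
N/47 = 91; 91 ≡ 44 (mod 47); 44·31 ≡ 1, so inverse 31.
N/13 = 329; 329 ≡ 4 (mod 13); 4·10 ≡ 1, so inverse 10.
x ≡ 2·611·4 + 20·91·31 + 6·329·10 = 81048.
81048 mod 4277 = 4062.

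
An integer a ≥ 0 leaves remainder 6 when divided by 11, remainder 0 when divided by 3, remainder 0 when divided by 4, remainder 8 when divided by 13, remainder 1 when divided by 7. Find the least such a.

Combine the congruences pairwise.
From a ≡ 6 (mod 11) write a = 6 + 11t. Substituting into a ≡ 0 (mod 3) gives 11t ≡ 0 (mod 3), and since 2⁻¹ ≡ 2 (mod 3), t ≡ 0. Hence a ≡ 6 + 11·0 = 6 (mod 33).
From a ≡ 6 (mod 33) write a = 6 + 33t. Substituting into a ≡ 0 (mod 4) gives 33t ≡ 2 (mod 4), and since 1⁻¹ ≡ 1 (mod 4), t ≡ 2. Hence a ≡ 6 + 33·2 = 72 (mod 132).
From a ≡ 72 (mod 132) write a = 72 + 132t. Substituting into a ≡ 8 (mod 13) gives 132t ≡ 1 (mod 13), and since 2⁻¹ ≡ 7 (mod 13), t ≡ 7. Hence a ≡ 72 + 132·7 = 996 (mod 1716).
From a ≡ 996 (mod 1716) write a = 996 + 1716t. Substituting into a ≡ 1 (mod 7) gives 1716t ≡ 6 (mod 7), and since 1⁻¹ ≡ 1 (mod 7), t ≡ 6. Hence a ≡ 996 + 1716·6 = 11292 (mod 12012).

11292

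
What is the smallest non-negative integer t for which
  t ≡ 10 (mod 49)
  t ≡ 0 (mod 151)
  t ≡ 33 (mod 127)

The moduli are pairwise coprime; N = 49·151·127 = 939673.
N/49 = 19177; 19177 ≡ 18 (mod 49); 18·30 ≡ 1, so inverse 30.
N/151 = 6223; 6223 ≡ 32 (mod 151); 32·118 ≡ 1, so inverse 118.
N/127 = 7399; 7399 ≡ 33 (mod 127); 33·77 ≡ 1, so inverse 77.
t ≡ 10·19177·30 + 0·6223·118 + 33·7399·77 = 24553959.
24553959 mod 939673 = 122461.

122461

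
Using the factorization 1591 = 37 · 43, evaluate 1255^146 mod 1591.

Mod 37: 1255 ≡ 34; by Fermat, exponent reduces to 146 mod 36 = 2; 34^2 ≡ 9 (mod 37).
Mod 43: 1255 ≡ 8; by Fermat, exponent reduces to 146 mod 42 = 20; 8^20 ≡ 16 (mod 43).
Combine by CRT: x ≡ 9 (mod 37), x ≡ 16 (mod 43) ⇒ x ≡ 231 (mod 1591).

231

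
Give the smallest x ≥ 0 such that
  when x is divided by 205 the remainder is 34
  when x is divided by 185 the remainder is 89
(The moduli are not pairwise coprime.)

gcd(205, 185) = 5 and 5 | (89 − 34), so the pair is consistent; merging gives x ≡ 2494 (mod 7585), where 7585 = lcm(205, 185).
The solution is unique modulo lcm(205, 185) = 7585.

2494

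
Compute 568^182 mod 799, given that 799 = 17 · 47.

Mod 17: 568 ≡ 7; by Fermat, exponent reduces to 182 mod 16 = 6; 7^6 ≡ 9 (mod 17).
Mod 47: 568 ≡ 4; by Fermat, exponent reduces to 182 mod 46 = 44; 4^44 ≡ 3 (mod 47).
Combine by CRT: x ≡ 9 (mod 17), x ≡ 3 (mod 47) ⇒ x ≡ 332 (mod 799).

332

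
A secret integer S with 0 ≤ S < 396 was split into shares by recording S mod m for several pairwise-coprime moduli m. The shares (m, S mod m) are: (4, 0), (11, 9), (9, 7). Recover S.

Combine the congruences pairwise.
From S ≡ 0 (mod 4) write S = 0 + 4t. Substituting into S ≡ 9 (mod 11) gives 4t ≡ 9 (mod 11), and since 4⁻¹ ≡ 3 (mod 11), t ≡ 5. Hence S ≡ 0 + 4·5 = 20 (mod 44).
From S ≡ 20 (mod 44) write S = 20 + 44t. Substituting into S ≡ 7 (mod 9) gives 44t ≡ 5 (mod 9), and since 8⁻¹ ≡ 8 (mod 9), t ≡ 4. Hence S ≡ 20 + 44·4 = 196 (mod 396).

196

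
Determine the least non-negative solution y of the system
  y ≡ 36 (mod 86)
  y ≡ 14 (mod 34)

gcd(86, 34) = 2 and 2 | (14 − 36), so the pair is consistent; merging gives y ≡ 1068 (mod 1462), where 1462 = lcm(86, 34).
The solution is unique modulo lcm(86, 34) = 1462.

1068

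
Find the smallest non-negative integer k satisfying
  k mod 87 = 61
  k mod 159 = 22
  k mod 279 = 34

Combine the congruences pairwise.
gcd(87, 159) = 3 and 3 | (22 − 61), so the pair is consistent; merging gives k ≡ 1453 (mod 4611), where 4611 = lcm(87, 159).
gcd(4611, 279) = 3 and 3 | (34 − 1453), so the pair is consistent; merging gives k ≡ 158227 (mod 428823), where 428823 = lcm(4611, 279).
The solution is unique modulo lcm(87, 159, 279) = 428823.

158227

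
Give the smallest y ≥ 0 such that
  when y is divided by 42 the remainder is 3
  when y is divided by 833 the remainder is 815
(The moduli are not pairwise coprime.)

2481

gcd(42, 833) = 7 and 7 | (815 − 3), so the pair is consistent; merging gives y ≡ 2481 (mod 4998), where 4998 = lcm(42, 833).
The solution is unique modulo lcm(42, 833) = 4998.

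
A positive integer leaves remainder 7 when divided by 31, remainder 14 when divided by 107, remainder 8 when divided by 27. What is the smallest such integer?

From n ≡ 7 (mod 31) write n = 7 + 31t. Substituting into n ≡ 14 (mod 107) gives 31t ≡ 7 (mod 107), and since 31⁻¹ ≡ 38 (mod 107), t ≡ 52. Hence n ≡ 7 + 31·52 = 1619 (mod 3317).
From n ≡ 1619 (mod 3317) write n = 1619 + 3317t. Substituting into n ≡ 8 (mod 27) gives 3317t ≡ 9 (mod 27), and since 23⁻¹ ≡ 20 (mod 27), t ≡ 18. Hence n ≡ 1619 + 3317·18 = 61325 (mod 89559).

61325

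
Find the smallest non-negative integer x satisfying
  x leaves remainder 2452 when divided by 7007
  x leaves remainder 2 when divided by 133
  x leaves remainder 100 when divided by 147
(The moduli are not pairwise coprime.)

gcd(7007, 133) = 7 and 7 | (2 − 2452), so the pair is consistent; merging gives x ≡ 100550 (mod 133133), where 133133 = lcm(7007, 133).
gcd(133133, 147) = 49 and 49 | (100 − 100550), so the pair is consistent; merging gives x ≡ 233683 (mod 399399), where 399399 = lcm(133133, 147).
The solution is unique modulo lcm(7007, 133, 147) = 399399.

233683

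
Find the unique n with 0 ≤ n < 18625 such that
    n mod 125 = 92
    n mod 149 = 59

Combine the congruences pairwise.
From n ≡ 92 (mod 125) write n = 92 + 125t. Substituting into n ≡ 59 (mod 149) gives 125t ≡ 116 (mod 149), and since 125⁻¹ ≡ 31 (mod 149), t ≡ 20. Hence n ≡ 92 + 125·20 = 2592 (mod 18625).

2592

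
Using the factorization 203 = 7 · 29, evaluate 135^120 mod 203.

Mod 7: 135 ≡ 2; since 6 | 120, by Fermat 2^120 ≡ 1 (mod 7).
Mod 29: 135 ≡ 19; by Fermat, exponent reduces to 120 mod 28 = 8; 19^8 ≡ 25 (mod 29).
Combine by CRT: x ≡ 1 (mod 7), x ≡ 25 (mod 29) ⇒ x ≡ 141 (mod 203).

141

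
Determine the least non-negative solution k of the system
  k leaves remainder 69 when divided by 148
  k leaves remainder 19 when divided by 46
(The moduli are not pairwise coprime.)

Combine the congruences pairwise.
gcd(148, 46) = 2 and 2 | (19 − 69), so the pair is consistent; merging gives k ≡ 2733 (mod 3404), where 3404 = lcm(148, 46).
The solution is unique modulo lcm(148, 46) = 3404.

2733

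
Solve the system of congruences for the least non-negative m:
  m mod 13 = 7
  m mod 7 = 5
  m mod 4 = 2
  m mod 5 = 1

The moduli are pairwise coprime; N = 13·7·4·5 = 1820.
N/13 = 140; 140 ≡ 10 (mod 13); 10·4 ≡ 1, so inverse 4.
N/7 = 260; 260 ≡ 1 (mod 7), inverse 1.
N/4 = 455; 455 ≡ 3 (mod 4); 3·3 ≡ 1, so inverse 3.
N/5 = 364; 364 ≡ 4 (mod 5); 4·4 ≡ 1, so inverse 4.
m ≡ 7·140·4 + 5·260·1 + 2·455·3 + 1·364·4 = 9406.
9406 mod 1820 = 306.

306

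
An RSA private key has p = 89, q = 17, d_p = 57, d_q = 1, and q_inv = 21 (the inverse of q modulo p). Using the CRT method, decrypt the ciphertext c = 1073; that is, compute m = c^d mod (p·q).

m₁ = c^(d_p) mod p: c ≡ 5 (mod 89), and 5^57 mod 89 = 40.
m₂ = c^(d_q) mod q: c ≡ 2 (mod 17), and 2^1 mod 17 = 2.
h = q_inv·(m₁ − m₂) mod p = 21·(40 − 2) mod 89 = 86.
m = m₂ + h·q = 2 + 86·17 = 1464.

1464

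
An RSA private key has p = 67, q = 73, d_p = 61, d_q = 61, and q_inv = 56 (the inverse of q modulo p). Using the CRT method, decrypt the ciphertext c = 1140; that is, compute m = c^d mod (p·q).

m₁ = c^(d_p) mod p: c ≡ 1 (mod 67), and 1^61 mod 67 = 1.
m₂ = c^(d_q) mod q: c ≡ 45 (mod 73), and 45^61 mod 73 = 5.
h = q_inv·(m₁ − m₂) mod p = 56·(1 − 5) mod 67 = 44.
m = m₂ + h·q = 5 + 44·73 = 3217.

3217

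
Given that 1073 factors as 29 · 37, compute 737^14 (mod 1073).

Mod 29: 737 ≡ 12; 12^14 ≡ 28 (mod 29).
Mod 37: 737 ≡ 34; 34^14 ≡ 16 (mod 37).
Combine by CRT: x ≡ 28 (mod 29), x ≡ 16 (mod 37) ⇒ x ≡ 608 (mod 1073).

608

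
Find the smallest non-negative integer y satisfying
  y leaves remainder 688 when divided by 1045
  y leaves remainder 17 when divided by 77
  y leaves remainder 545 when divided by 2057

Combine the congruences pairwise.
gcd(1045, 77) = 11 and 11 | (17 − 688), so the pair is consistent; merging gives y ≡ 4868 (mod 7315), where 7315 = lcm(1045, 77).
gcd(7315, 2057) = 11 and 11 | (545 − 4868), so the pair is consistent; merging gives y ≡ 121908 (mod 1367905), where 1367905 = lcm(7315, 2057).
The solution is unique modulo lcm(1045, 77, 2057) = 1367905.

121908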